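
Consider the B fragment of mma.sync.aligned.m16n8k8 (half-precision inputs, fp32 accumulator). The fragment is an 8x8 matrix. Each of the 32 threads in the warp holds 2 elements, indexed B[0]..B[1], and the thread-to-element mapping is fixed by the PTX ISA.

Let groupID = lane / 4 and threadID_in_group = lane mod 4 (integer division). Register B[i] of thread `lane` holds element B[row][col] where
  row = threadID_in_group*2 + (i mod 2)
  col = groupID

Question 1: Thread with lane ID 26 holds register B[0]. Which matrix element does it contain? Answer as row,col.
4,6

L=26->gid=26>>2=6, tid=26&3=2
[0]->row 2·2+0=4  col gid=6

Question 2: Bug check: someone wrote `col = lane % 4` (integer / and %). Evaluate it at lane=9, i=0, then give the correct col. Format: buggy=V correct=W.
buggy=1 correct=2

`lane % 4`[9,0]->1
L=9->g=9>>2=2, t=9&3=1
[0]->row 1·2+0=2  col g=2
col: 1 vs 2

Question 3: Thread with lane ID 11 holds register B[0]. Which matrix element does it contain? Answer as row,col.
6,2

L=11=>grp=11>>2=2, tig=11&3=3
[0]=>row 3·2+0=6  col grp=2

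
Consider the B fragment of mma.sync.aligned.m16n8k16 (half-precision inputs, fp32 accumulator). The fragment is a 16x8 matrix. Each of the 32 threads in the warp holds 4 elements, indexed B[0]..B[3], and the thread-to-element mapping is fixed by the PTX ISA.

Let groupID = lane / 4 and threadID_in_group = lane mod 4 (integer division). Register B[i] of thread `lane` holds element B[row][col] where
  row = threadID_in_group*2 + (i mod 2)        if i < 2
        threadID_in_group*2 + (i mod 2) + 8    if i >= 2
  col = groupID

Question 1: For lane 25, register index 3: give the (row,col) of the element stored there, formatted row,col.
lane 25=>25/4=6, 25 mod 4=1
i=3  r:2·1+1+8=>11  c:6

11,6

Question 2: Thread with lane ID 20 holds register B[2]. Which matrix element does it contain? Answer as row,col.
L=20⇒gr=20>>2=5, th=20&3=0
[2]⇒row 0·2+0+8=8  col gr=5

8,5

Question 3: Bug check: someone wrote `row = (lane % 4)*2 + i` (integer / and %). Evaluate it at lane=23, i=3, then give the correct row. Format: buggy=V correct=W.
buggy=9 correct=15

`(lane % 4)*2 + i`[23,3]->9
23: g=5,t=3
[3] (3*2+1+8,5) = (15,5)
row: 9 vs 15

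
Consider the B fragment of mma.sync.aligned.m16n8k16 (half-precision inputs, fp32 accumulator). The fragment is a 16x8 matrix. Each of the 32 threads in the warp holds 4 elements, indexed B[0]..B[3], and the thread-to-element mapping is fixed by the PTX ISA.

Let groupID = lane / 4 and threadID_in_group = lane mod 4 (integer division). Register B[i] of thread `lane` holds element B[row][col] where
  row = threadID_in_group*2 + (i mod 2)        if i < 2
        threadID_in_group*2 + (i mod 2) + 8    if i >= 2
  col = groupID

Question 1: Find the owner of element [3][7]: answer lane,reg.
c=7⇒gr=7  r=3⇒Rb=0,th=1,odd=1
L=7*4+1=29  i=0*2+1=1

29,1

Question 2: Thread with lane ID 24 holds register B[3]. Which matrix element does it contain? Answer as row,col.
lane 24: g=6 (24/4), t=0 (24%4)
i=3: r=0*2+1+8=9, c=g=6

9,6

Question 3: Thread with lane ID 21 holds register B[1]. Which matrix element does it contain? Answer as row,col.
L=21->gid=21>>2=5, tid=21&3=1
[1]->row 1·2+1+0=3  col gid=5

3,5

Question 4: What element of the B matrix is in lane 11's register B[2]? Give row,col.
14,2

lane 11: G=2 (11/4), T=3 (11%4)
i=2: r=3*2+0+8=14, c=G=2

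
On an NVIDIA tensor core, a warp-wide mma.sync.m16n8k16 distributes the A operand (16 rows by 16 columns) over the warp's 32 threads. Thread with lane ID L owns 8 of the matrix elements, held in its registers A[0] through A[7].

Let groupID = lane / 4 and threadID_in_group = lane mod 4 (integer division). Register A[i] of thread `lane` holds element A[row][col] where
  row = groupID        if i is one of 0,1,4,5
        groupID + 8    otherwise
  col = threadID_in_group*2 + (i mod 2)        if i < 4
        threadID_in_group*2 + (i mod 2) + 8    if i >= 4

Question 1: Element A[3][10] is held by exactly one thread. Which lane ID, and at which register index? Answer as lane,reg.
13,4

r=3->g=3,rb=0  c=10->cb=1,t=1,b0=0
L=3*4+1=13  i=1*4+0*2+0=4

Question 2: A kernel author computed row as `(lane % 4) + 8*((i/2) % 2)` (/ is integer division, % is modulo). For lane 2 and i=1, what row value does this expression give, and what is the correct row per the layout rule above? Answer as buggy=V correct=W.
buggy=2 correct=0

`(lane % 4) + 8*((i/2) % 2)`[2,1]⇒2
L=2⇒gr=2>>2=0, th=2&3=2
[1]⇒row 0+0=0  col 2·2+1+0=5
row: 2 vs 0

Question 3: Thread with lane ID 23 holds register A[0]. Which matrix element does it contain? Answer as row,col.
lane 23=>23/4=5, 23 mod 4=3
i=0  r:5+0=>5  c:2·3+0+0=>6

5,6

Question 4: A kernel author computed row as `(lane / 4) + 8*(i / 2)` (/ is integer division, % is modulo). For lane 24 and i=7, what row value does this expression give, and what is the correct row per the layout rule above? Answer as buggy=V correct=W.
buggy=30 correct=14

`(lane / 4) + 8*(i / 2)`[24,7]->30
lane 24: gid=6 (24/4), tid=0 (24%4)
i=7: r=6+8=14, c=0*2+1+8=9
row: 30 vs 14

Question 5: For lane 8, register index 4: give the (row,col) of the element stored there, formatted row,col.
2,8

8: gid=2,tid=0
[4] (2+0,0*2+0+8) = (2,8)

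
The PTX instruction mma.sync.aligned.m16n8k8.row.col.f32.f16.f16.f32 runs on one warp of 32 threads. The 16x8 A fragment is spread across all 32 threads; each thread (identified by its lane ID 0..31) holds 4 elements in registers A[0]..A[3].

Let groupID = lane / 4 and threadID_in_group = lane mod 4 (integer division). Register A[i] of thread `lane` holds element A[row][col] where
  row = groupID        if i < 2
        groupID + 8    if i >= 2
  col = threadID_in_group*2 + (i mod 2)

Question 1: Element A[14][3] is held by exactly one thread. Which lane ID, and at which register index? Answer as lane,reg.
r=14⇒gr=6,Rb=1  c=3⇒th=1,odd=1
L=6*4+1=25  i=1*2+1=3

25,3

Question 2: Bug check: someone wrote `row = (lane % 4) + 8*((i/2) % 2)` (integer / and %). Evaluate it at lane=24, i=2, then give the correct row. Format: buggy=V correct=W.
`(lane % 4) + 8*((i/2) % 2)`[24,2]->8
L=24->g=24>>2=6, t=24&3=0
[2]->row 6+8=14  col 0·2+0=0
row: 8 vs 14

buggy=8 correct=14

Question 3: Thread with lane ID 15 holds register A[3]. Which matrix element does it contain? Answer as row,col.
15: grp=3,tig=3
[3] (3+8,3*2+1) = (11,7)

11,7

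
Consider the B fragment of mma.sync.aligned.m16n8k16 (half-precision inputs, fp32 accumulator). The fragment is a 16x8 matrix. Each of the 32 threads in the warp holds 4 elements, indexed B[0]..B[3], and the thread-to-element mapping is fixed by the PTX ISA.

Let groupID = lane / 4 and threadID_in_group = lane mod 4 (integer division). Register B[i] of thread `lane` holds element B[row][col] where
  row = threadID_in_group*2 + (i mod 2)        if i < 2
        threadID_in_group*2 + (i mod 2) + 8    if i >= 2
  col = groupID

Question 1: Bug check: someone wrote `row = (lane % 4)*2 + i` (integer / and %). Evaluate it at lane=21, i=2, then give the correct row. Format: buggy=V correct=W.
`(lane % 4)*2 + i`[21,2]->4
21: gid=5,tid=1
[2] (1*2+0+8,5) = (10,5)
row: 4 vs 10

buggy=4 correct=10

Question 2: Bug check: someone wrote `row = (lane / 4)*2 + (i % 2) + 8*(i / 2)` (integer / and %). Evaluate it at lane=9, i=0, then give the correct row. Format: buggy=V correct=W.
buggy=4 correct=2

`(lane / 4)*2 + (i % 2) + 8*(i / 2)`[9,0]=>4
lane 9=>9/4=2, 9 mod 4=1
i=0  r:2·1+0+0=>2  c:2
row: 4 vs 2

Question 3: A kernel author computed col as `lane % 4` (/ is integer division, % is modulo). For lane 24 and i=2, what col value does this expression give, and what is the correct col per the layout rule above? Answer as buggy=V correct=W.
`lane % 4`[24,2]->0
24: g=6,t=0
[2] (0*2+0+8,6) = (8,6)
col: 0 vs 6

buggy=0 correct=6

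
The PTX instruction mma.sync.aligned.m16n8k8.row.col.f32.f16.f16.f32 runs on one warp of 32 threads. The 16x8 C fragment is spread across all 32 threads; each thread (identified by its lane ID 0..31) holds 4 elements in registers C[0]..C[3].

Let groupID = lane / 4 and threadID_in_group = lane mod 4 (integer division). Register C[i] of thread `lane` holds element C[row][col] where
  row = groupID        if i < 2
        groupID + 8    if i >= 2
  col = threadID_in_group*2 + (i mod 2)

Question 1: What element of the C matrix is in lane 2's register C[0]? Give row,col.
0,4

lane 2: gid=0 (2/4), tid=2 (2%4)
i=0: r=0+0=0, c=2*2+0=4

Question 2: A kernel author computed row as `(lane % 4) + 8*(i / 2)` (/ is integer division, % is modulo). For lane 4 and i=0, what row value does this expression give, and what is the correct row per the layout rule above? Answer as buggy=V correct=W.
`(lane % 4) + 8*(i / 2)`[4,0]->0
lane 4->4/4=1, 4 mod 4=0
i=0  r:1+0->1  c:2·0+0->0
row: 0 vs 1

buggy=0 correct=1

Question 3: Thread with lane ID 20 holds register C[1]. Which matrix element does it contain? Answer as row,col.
lane 20: G=5 (20/4), T=0 (20%4)
i=1: r=5+0=5, c=0*2+1=1

5,1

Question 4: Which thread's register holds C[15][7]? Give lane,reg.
r: 15->gid=7,r8=1  c: 7->tid=3,i&1=1
L=7*4+3=31  i=1*2+1=3

31,3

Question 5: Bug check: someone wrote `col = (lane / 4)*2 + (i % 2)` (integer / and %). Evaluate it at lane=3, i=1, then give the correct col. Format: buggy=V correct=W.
buggy=1 correct=7

`(lane / 4)*2 + (i % 2)`[3,1]->1
lane 3: gid=0 (3/4), tid=3 (3%4)
i=1: r=0+0=0, c=3*2+1=7
col: 1 vs 7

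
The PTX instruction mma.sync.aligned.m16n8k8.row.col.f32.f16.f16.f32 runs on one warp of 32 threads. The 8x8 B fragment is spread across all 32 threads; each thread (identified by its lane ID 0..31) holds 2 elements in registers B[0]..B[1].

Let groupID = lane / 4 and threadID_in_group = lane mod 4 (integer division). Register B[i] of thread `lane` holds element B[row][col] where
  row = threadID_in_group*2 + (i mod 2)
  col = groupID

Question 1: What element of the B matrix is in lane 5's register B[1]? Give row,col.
lane 5: G=1 (5/4), T=1 (5%4)
i=1: r=1*2+1=3, c=G=1

3,1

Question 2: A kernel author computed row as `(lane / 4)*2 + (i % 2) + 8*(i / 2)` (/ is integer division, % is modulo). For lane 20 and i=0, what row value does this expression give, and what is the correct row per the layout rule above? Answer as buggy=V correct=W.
`(lane / 4)*2 + (i % 2) + 8*(i / 2)`[20,0]->10
lane 20->20/4=5, 20 mod 4=0
i=0  r:2·0+0->0  c:5
row: 10 vs 0

buggy=10 correct=0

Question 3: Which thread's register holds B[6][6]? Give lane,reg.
27,0

c: 6->gid=6  r: 6->tid=3,i&1=0
L=6*4+3=27  i=0=0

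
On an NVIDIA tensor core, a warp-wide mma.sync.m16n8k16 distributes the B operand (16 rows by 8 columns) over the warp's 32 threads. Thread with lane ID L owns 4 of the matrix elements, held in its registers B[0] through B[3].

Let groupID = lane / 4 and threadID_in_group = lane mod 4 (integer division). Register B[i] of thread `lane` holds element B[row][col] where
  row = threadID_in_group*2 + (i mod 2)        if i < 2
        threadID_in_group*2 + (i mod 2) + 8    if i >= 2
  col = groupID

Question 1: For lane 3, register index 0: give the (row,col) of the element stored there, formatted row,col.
lane 3: g=0 (3/4), t=3 (3%4)
i=0: r=3*2+0+0=6, c=g=0

6,0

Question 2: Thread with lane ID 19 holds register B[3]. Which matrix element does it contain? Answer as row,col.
lane 19⇒19/4=4, 19 mod 4=3
i=3  r:2·3+1+8⇒15  c:4

15,4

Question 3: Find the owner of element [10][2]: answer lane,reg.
9,2

c=2->g=2  r=10->rb=1,t=1,b0=0
L=2*4+1=9  i=1*2+0=2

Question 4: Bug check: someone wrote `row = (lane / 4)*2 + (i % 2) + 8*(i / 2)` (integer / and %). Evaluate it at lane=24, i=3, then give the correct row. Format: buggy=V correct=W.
`(lane / 4)*2 + (i % 2) + 8*(i / 2)`[24,3]->21
24: gid=6,tid=0
[3] (0*2+1+8,6) = (9,6)
row: 21 vs 9

buggy=21 correct=9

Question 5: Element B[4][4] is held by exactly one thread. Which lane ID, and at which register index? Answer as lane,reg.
18,0

c:4=>grp=4  r:4=>rB=0,tig=2,lo=0
L=4*4+2=18  i=0*2+0=0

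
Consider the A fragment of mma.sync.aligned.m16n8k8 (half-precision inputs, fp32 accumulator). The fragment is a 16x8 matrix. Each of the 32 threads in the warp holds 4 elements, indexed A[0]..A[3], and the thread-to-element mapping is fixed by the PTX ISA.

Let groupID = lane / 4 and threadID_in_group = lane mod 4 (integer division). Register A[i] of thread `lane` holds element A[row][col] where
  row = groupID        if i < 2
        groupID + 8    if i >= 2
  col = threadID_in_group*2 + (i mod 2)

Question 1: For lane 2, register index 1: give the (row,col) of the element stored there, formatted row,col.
lane 2: gid=0 (2/4), tid=2 (2%4)
i=1: r=0+0=0, c=2*2+1=5

0,5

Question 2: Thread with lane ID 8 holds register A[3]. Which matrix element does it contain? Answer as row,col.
10,1

lane 8→8/4=2, 8 mod 4=0
i=3  r:2+8→10  c:2·0+1→1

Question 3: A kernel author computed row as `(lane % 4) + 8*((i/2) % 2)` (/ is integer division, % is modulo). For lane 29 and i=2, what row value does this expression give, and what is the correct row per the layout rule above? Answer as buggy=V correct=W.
`(lane % 4) + 8*((i/2) % 2)`[29,2]->9
lane 29: gid=7 (29/4), tid=1 (29%4)
i=2: r=7+8=15, c=1*2+0=2
row: 9 vs 15

buggy=9 correct=15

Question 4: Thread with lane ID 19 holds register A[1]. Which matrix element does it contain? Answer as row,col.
lane 19: G=4 (19/4), T=3 (19%4)
i=1: r=4+0=4, c=3*2+1=7

4,7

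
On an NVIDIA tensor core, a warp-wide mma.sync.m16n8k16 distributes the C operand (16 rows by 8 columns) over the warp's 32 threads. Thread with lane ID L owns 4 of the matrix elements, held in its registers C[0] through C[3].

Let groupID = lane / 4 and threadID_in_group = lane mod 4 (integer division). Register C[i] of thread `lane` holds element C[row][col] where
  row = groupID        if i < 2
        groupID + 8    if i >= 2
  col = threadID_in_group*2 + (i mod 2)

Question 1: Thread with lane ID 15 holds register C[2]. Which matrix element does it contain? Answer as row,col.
11,6

lane 15: g=3 (15/4), t=3 (15%4)
i=2: r=3+8=11, c=3*2+0=6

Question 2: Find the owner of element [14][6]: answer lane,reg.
27,2

r=14→G=6,rhi=1  c=6→T=3,p=0
L=6*4+3=27  i=1*2+0=2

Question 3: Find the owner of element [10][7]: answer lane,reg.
r=10→G=2,rhi=1  c=7→T=3,p=1
L=2*4+3=11  i=1*2+1=3

11,3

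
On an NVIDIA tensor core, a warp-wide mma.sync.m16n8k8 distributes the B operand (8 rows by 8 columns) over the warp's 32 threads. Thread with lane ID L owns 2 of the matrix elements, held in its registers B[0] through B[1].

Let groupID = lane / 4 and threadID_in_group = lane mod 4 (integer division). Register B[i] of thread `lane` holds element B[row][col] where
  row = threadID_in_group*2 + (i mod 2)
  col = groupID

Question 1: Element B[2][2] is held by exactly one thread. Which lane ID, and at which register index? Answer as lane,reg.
9,0

c: 2->gid=2  r: 2->tid=1,i&1=0
L=2*4+1=9  i=0=0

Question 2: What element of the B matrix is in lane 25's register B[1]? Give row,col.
lane 25->25/4=6, 25 mod 4=1
i=1  r:2·1+1->3  c:6

3,6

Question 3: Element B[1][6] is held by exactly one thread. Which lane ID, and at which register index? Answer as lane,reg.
c=6→G=6  r=1→T=0,p=1
L=6*4+0=24  i=1=1

24,1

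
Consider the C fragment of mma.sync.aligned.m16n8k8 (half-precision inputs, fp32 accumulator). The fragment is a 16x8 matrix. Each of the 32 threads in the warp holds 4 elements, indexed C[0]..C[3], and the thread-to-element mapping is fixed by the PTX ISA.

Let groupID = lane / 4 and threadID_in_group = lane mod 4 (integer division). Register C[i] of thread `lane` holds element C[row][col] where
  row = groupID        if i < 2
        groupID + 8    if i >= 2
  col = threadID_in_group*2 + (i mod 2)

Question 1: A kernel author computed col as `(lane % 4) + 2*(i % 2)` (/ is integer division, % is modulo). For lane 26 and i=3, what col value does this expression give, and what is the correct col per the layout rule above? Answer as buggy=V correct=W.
`(lane % 4) + 2*(i % 2)`[26,3]->4
L=26->g=26>>2=6, t=26&3=2
[3]->row 6+8=14  col 2·2+1=5
col: 4 vs 5

buggy=4 correct=5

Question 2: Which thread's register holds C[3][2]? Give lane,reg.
r=3→G=3,rhi=0  c=2→T=1,p=0
L=3*4+1=13  i=0*2+0=0

13,0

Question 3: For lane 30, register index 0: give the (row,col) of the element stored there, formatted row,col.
L=30⇒gr=30>>2=7, th=30&3=2
[0]⇒row 7+0=7  col 2·2+0=4

7,4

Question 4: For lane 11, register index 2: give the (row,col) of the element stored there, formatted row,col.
L=11=>grp=11>>2=2, tig=11&3=3
[2]=>row 2+8=10  col 3·2+0=6

10,6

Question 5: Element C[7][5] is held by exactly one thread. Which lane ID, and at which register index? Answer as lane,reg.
30,1

r: 7->gid=7,r8=0  c: 5->tid=2,i&1=1
L=7*4+2=30  i=0*2+1=1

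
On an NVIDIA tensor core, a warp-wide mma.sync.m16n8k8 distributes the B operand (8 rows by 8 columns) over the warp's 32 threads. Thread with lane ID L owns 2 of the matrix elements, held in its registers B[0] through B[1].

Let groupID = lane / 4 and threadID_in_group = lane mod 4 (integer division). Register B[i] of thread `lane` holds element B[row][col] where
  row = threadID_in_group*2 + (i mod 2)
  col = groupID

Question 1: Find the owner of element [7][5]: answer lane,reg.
c=5->g=5  r=7->t=3,b0=1
L=5*4+3=23  i=1=1

23,1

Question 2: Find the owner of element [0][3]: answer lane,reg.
12,0

c=3→G=3  r=0→T=0,p=0
L=3*4+0=12  i=0=0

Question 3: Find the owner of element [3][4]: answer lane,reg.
c=4⇒gr=4  r=3⇒th=1,odd=1
L=4*4+1=17  i=1=1

17,1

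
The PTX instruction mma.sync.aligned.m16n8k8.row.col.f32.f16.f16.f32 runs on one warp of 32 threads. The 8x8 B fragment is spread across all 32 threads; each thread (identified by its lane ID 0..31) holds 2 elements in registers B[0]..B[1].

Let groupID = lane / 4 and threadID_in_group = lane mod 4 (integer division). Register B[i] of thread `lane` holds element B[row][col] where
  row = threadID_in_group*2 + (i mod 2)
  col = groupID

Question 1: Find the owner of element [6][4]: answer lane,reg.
19,0

c=4->g=4  r=6->t=3,b0=0
L=4*4+3=19  i=0=0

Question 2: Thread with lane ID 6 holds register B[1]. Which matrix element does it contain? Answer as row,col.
5,1

L=6->gid=6>>2=1, tid=6&3=2
[1]->row 2·2+1=5  col gid=1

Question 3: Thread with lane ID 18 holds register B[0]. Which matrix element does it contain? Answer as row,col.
4,4

L=18->g=18>>2=4, t=18&3=2
[0]->row 2·2+0=4  col g=4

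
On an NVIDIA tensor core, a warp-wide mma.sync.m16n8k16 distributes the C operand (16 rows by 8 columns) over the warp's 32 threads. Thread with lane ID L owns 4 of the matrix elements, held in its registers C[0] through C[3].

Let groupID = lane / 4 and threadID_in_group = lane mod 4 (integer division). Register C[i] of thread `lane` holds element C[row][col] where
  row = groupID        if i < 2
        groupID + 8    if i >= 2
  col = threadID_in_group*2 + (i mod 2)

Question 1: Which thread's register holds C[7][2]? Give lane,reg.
29,0

r=7->g=7,rb=0  c=2->t=1,b0=0
L=7*4+1=29  i=0*2+0=0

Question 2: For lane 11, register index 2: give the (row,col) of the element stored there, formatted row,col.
lane 11: gr=2 (11/4), th=3 (11%4)
i=2: r=2+8=10, c=3*2+0=6

10,6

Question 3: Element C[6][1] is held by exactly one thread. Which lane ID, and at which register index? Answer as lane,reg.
24,1

r=6⇒gr=6,Rb=0  c=1⇒th=0,odd=1
L=6*4+0=24  i=0*2+1=1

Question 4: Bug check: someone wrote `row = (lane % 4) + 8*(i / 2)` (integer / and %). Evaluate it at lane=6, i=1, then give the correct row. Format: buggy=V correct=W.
`(lane % 4) + 8*(i / 2)`[6,1]⇒2
lane 6⇒6/4=1, 6 mod 4=2
i=1  r:1+0⇒1  c:2·2+1⇒5
row: 2 vs 1

buggy=2 correct=1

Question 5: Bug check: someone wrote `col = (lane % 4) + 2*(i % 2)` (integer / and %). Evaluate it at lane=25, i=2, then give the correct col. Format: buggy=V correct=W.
buggy=1 correct=2

`(lane % 4) + 2*(i % 2)`[25,2]⇒1
lane 25: gr=6 (25/4), th=1 (25%4)
i=2: r=6+8=14, c=1*2+0=2
col: 1 vs 2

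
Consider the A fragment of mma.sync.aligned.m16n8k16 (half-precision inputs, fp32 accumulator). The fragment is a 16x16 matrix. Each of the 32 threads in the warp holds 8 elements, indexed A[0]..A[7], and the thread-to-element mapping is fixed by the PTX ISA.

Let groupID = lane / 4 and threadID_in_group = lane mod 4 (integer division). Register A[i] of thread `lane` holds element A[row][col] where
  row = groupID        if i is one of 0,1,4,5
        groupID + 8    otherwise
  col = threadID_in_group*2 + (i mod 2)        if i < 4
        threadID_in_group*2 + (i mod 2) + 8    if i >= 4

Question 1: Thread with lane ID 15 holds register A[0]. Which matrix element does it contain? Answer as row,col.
3,6

lane 15⇒15/4=3, 15 mod 4=3
i=0  r:3+0⇒3  c:2·3+0+0⇒6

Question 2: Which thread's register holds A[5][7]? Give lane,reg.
23,1

r=5⇒gr=5,Rb=0  c=7⇒Cb=0,th=3,odd=1
L=5*4+3=23  i=0*4+0*2+1=1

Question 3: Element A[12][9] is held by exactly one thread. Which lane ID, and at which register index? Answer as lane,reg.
r=12→G=4,rhi=1  c=9→chi=1,T=0,p=1
L=4*4+0=16  i=1*4+1*2+1=7

16,7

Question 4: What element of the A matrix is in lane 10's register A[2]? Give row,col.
lane 10: g=2 (10/4), t=2 (10%4)
i=2: r=2+8=10, c=2*2+0+0=4

10,4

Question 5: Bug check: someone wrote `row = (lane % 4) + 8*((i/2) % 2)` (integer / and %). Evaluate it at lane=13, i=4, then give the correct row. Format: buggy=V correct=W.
buggy=1 correct=3

`(lane % 4) + 8*((i/2) % 2)`[13,4]->1
lane 13->13/4=3, 13 mod 4=1
i=4  r:3+0->3  c:2·1+0+8->10
row: 1 vs 3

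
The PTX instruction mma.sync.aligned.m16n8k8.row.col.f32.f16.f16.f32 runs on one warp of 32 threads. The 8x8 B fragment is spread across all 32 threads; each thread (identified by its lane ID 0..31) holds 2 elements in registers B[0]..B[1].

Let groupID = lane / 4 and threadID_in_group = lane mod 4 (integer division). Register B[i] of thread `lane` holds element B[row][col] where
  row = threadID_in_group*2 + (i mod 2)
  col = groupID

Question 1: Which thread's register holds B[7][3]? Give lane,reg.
15,1

c=3->g=3  r=7->t=3,b0=1
L=3*4+3=15  i=1=1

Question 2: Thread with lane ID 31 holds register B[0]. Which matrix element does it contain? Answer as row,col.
31: grp=7,tig=3
[0] (3*2+0,7) = (6,7)

6,7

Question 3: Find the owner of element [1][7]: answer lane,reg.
c:7=>grp=7  r:1=>tig=0,lo=1
L=7*4+0=28  i=1=1

28,1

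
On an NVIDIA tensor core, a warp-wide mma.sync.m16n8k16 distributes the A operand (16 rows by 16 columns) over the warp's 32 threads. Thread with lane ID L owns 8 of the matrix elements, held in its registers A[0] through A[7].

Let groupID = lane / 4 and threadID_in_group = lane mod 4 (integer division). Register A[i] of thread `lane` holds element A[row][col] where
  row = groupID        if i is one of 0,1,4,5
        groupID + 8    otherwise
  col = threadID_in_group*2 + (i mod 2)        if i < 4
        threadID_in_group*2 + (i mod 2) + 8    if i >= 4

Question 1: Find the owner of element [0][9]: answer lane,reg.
0,5

r: 0->gid=0,r8=0  c: 9->c8=1,tid=0,i&1=1
L=0*4+0=0  i=1*4+0*2+1=5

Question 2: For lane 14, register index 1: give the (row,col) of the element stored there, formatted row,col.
3,5

L=14⇒gr=14>>2=3, th=14&3=2
[1]⇒row 3+0=3  col 2·2+1+0=5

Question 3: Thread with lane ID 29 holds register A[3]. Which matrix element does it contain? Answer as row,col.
lane 29->29/4=7, 29 mod 4=1
i=3  r:7+8->15  c:2·1+1+0->3

15,3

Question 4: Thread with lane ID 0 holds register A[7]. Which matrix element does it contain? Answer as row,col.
8,9

lane 0: g=0 (0/4), t=0 (0%4)
i=7: r=0+8=8, c=0*2+1+8=9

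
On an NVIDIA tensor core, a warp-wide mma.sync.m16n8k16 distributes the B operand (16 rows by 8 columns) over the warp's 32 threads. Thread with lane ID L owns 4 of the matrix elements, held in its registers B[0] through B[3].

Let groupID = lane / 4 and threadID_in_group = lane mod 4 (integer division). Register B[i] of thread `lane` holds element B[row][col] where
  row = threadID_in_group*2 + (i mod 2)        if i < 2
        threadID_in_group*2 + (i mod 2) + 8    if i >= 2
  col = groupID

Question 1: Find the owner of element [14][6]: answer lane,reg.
c=6⇒gr=6  r=14⇒Rb=1,th=3,odd=0
L=6*4+3=27  i=1*2+0=2

27,2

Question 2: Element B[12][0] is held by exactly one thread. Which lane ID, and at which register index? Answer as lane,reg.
2,2

c:0=>grp=0  r:12=>rB=1,tig=2,lo=0
L=0*4+2=2  i=1*2+0=2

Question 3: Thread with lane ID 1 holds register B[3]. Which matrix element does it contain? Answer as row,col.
11,0

lane 1: G=0 (1/4), T=1 (1%4)
i=3: r=1*2+1+8=11, c=G=0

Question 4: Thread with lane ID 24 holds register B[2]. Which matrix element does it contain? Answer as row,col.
8,6

lane 24: g=6 (24/4), t=0 (24%4)
i=2: r=0*2+0+8=8, c=g=6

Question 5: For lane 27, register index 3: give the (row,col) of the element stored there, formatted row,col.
15,6

27: g=6,t=3
[3] (3*2+1+8,6) = (15,6)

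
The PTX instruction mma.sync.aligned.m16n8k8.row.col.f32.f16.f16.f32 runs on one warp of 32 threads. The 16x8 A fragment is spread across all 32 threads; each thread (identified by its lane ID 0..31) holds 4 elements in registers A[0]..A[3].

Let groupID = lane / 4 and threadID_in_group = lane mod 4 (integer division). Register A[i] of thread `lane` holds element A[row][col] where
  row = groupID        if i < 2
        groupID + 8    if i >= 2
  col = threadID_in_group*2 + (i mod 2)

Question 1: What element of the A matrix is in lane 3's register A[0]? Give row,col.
lane 3→3/4=0, 3 mod 4=3
i=0  r:0+0→0  c:2·3+0→6

0,6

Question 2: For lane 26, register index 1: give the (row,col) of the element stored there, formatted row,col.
lane 26->26/4=6, 26 mod 4=2
i=1  r:6+0->6  c:2·2+1->5

6,5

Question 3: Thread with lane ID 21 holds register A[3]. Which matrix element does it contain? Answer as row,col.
L=21->gid=21>>2=5, tid=21&3=1
[3]->row 5+8=13  col 1·2+1=3

13,3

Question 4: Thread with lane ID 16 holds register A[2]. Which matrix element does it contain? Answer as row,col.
12,0

lane 16: g=4 (16/4), t=0 (16%4)
i=2: r=4+8=12, c=0*2+0=0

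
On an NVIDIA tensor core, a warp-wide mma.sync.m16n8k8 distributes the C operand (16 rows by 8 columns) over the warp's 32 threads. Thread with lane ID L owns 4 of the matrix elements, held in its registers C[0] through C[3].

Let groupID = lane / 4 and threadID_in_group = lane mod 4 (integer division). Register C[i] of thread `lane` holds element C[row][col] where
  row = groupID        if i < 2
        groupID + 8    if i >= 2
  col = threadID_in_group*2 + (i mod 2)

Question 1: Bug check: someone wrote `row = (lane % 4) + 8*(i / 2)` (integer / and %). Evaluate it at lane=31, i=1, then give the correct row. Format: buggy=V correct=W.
`(lane % 4) + 8*(i / 2)`[31,1]=>3
lane 31: grp=7 (31/4), tig=3 (31%4)
i=1: r=7+0=7, c=3*2+1=7
row: 3 vs 7

buggy=3 correct=7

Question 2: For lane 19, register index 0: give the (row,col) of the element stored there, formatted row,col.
19: gid=4,tid=3
[0] (4+0,3*2+0) = (4,6)

4,6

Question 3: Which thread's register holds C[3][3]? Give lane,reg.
13,1

r:3=>grp=3,rB=0  c:3=>tig=1,lo=1
L=3*4+1=13  i=0*2+1=1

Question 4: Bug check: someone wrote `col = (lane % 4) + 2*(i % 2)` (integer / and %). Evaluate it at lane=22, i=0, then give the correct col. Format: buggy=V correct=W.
buggy=2 correct=4

`(lane % 4) + 2*(i % 2)`[22,0]->2
L=22->gid=22>>2=5, tid=22&3=2
[0]->row 5+0=5  col 2·2+0=4
col: 2 vs 4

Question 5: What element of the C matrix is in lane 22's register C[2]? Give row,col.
13,4

22: gid=5,tid=2
[2] (5+8,2*2+0) = (13,4)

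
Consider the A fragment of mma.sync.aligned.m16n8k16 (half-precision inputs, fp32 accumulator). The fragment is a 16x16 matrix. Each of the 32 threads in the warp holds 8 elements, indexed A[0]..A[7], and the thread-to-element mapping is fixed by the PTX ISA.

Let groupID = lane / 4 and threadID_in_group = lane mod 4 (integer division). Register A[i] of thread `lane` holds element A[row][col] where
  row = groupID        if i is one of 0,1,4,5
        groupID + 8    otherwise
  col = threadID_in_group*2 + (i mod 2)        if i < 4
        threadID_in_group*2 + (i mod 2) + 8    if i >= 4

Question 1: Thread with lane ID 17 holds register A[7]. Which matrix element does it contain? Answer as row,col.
12,11

17: g=4,t=1
[7] (4+8,1*2+1+8) = (12,11)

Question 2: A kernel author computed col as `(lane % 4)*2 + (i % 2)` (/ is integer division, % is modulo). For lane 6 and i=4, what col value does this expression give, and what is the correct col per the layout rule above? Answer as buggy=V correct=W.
`(lane % 4)*2 + (i % 2)`[6,4]⇒4
lane 6⇒6/4=1, 6 mod 4=2
i=4  r:1+0⇒1  c:2·2+0+8⇒12
col: 4 vs 12

buggy=4 correct=12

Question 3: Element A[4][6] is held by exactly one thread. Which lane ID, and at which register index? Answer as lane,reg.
19,0

r=4⇒gr=4,Rb=0  c=6⇒Cb=0,th=3,odd=0
L=4*4+3=19  i=0*4+0*2+0=0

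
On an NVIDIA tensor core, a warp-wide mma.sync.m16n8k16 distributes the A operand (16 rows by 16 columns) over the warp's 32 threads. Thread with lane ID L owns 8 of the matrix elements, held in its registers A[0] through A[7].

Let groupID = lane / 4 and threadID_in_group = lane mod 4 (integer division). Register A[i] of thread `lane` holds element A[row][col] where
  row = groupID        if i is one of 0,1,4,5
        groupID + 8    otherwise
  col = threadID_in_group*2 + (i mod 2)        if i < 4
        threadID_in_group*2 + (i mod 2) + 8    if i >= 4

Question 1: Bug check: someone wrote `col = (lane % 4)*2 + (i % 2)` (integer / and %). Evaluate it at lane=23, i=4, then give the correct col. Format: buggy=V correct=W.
`(lane % 4)*2 + (i % 2)`[23,4]=>6
L=23=>grp=23>>2=5, tig=23&3=3
[4]=>row 5+0=5  col 3·2+0+8=14
col: 6 vs 14

buggy=6 correct=14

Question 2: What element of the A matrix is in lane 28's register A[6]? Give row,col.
15,8

L=28=>grp=28>>2=7, tig=28&3=0
[6]=>row 7+8=15  col 0·2+0+8=8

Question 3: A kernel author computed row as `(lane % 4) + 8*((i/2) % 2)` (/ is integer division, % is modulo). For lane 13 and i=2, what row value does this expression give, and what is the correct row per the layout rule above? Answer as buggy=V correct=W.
`(lane % 4) + 8*((i/2) % 2)`[13,2]->9
L=13->g=13>>2=3, t=13&3=1
[2]->row 3+8=11  col 1·2+0+0=2
row: 9 vs 11

buggy=9 correct=11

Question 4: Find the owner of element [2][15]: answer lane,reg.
r: 2->gid=2,r8=0  c: 15->c8=1,tid=3,i&1=1
L=2*4+3=11  i=1*4+0*2+1=5

11,5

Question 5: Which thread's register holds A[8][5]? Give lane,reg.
r=8->g=0,rb=1  c=5->cb=0,t=2,b0=1
L=0*4+2=2  i=0*4+1*2+1=3

2,3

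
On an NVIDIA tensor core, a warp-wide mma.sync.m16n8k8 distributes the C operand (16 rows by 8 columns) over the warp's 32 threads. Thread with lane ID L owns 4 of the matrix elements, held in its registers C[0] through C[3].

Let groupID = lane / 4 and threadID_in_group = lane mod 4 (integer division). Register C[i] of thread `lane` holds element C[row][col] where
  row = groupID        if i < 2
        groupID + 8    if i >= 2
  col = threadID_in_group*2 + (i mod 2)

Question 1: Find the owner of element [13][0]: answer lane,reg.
r:13=>grp=5,rB=1  c:0=>tig=0,lo=0
L=5*4+0=20  i=1*2+0=2

20,2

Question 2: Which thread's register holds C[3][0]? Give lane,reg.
r=3->g=3,rb=0  c=0->t=0,b0=0
L=3*4+0=12  i=0*2+0=0

12,0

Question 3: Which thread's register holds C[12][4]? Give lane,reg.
18,2

r=12->g=4,rb=1  c=4->t=2,b0=0
L=4*4+2=18  i=1*2+0=2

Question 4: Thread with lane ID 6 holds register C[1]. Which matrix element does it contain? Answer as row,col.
1,5

lane 6=>6/4=1, 6 mod 4=2
i=1  r:1+0=>1  c:2·2+1=>5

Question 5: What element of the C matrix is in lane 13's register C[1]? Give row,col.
3,3

lane 13: grp=3 (13/4), tig=1 (13%4)
i=1: r=3+0=3, c=1*2+1=3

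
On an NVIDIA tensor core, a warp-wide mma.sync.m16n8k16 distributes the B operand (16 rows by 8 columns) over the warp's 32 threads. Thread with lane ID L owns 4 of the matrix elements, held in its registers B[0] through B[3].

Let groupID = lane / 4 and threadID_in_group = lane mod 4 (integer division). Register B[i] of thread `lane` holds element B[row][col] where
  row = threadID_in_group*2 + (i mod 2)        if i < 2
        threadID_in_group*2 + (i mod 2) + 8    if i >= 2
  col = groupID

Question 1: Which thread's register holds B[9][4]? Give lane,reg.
16,3

c=4⇒gr=4  r=9⇒Rb=1,th=0,odd=1
L=4*4+0=16  i=1*2+1=3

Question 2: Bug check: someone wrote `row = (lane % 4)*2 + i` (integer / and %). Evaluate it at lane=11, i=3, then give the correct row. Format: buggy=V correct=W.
buggy=9 correct=15

`(lane % 4)*2 + i`[11,3]=>9
lane 11: grp=2 (11/4), tig=3 (11%4)
i=3: r=3*2+1+8=15, c=grp=2
row: 9 vs 15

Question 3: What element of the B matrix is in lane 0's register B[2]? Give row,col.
L=0->gid=0>>2=0, tid=0&3=0
[2]->row 0·2+0+8=8  col gid=0

8,0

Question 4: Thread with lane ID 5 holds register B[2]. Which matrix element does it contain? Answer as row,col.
L=5=>grp=5>>2=1, tig=5&3=1
[2]=>row 1·2+0+8=10  col grp=1

10,1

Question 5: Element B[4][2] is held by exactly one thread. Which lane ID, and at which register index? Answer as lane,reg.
c=2→G=2  r=4→rhi=0,T=2,p=0
L=2*4+2=10  i=0*2+0=0

10,0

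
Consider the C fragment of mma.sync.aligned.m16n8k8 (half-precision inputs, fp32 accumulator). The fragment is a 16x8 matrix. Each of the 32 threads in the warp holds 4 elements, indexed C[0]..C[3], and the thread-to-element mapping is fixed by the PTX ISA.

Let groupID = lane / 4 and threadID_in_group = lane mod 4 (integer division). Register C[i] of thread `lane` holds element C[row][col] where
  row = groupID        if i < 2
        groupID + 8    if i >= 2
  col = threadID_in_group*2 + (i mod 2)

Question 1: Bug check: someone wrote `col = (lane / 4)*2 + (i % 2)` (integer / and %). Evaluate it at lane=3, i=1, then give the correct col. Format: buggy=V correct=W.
buggy=1 correct=7

`(lane / 4)*2 + (i % 2)`[3,1]→1
lane 3→3/4=0, 3 mod 4=3
i=1  r:0+0→0  c:2·3+1→7
col: 1 vs 7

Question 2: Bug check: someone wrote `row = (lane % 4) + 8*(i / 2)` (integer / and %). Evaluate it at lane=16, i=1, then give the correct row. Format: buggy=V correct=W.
buggy=0 correct=4

`(lane % 4) + 8*(i / 2)`[16,1]=>0
lane 16: grp=4 (16/4), tig=0 (16%4)
i=1: r=4+0=4, c=0*2+1=1
row: 0 vs 4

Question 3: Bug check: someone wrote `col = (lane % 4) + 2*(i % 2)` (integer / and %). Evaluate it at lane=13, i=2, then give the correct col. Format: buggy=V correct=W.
buggy=1 correct=2

`(lane % 4) + 2*(i % 2)`[13,2]->1
lane 13->13/4=3, 13 mod 4=1
i=2  r:3+8->11  c:2·1+0->2
col: 1 vs 2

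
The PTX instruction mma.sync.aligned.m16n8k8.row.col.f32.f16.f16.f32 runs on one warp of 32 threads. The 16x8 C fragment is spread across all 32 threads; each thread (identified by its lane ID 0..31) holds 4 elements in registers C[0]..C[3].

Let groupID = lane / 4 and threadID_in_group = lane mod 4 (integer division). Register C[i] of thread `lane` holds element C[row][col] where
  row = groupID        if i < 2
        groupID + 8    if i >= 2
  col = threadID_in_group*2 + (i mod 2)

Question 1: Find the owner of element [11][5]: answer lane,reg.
r:11=>grp=3,rB=1  c:5=>tig=2,lo=1
L=3*4+2=14  i=1*2+1=3

14,3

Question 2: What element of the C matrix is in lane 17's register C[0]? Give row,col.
lane 17: gid=4 (17/4), tid=1 (17%4)
i=0: r=4+0=4, c=1*2+0=2

4,2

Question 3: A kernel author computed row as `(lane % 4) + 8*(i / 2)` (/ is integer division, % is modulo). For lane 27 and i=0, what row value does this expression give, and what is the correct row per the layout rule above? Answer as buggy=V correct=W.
`(lane % 4) + 8*(i / 2)`[27,0]⇒3
27: gr=6,th=3
[0] (6+0,3*2+0) = (6,6)
row: 3 vs 6

buggy=3 correct=6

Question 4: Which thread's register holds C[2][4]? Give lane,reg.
10,0

r=2→G=2,rhi=0  c=4→T=2,p=0
L=2*4+2=10  i=0*2+0=0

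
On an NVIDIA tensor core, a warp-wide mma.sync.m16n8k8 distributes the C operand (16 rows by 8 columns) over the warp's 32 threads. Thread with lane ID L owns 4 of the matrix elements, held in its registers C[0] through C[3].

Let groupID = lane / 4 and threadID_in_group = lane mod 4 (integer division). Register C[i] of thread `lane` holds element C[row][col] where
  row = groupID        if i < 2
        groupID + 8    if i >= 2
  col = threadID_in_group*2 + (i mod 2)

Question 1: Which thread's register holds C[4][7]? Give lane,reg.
r=4⇒gr=4,Rb=0  c=7⇒th=3,odd=1
L=4*4+3=19  i=0*2+1=1

19,1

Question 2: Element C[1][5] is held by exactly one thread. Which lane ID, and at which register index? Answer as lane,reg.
6,1

r: 1->gid=1,r8=0  c: 5->tid=2,i&1=1
L=1*4+2=6  i=0*2+1=1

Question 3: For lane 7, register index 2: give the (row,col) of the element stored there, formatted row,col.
L=7→G=7>>2=1, T=7&3=3
[2]→row 1+8=9  col 3·2+0=6

9,6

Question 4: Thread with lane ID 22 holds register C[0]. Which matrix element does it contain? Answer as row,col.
L=22->gid=22>>2=5, tid=22&3=2
[0]->row 5+0=5  col 2·2+0=4

5,4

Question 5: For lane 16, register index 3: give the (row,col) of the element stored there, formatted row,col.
12,1

lane 16: gid=4 (16/4), tid=0 (16%4)
i=3: r=4+8=12, c=0*2+1=1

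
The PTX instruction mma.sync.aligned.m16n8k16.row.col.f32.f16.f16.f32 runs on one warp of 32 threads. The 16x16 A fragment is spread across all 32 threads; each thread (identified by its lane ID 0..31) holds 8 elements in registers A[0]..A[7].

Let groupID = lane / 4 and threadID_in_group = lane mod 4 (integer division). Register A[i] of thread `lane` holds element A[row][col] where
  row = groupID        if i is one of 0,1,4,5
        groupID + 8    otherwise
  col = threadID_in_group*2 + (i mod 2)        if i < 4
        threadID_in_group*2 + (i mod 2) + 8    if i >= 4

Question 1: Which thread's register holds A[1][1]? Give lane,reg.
4,1

r=1⇒gr=1,Rb=0  c=1⇒Cb=0,th=0,odd=1
L=1*4+0=4  i=0*4+0*2+1=1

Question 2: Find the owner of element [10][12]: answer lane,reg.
10,6

r: 10->gid=2,r8=1  c: 12->c8=1,tid=2,i&1=0
L=2*4+2=10  i=1*4+1*2+0=6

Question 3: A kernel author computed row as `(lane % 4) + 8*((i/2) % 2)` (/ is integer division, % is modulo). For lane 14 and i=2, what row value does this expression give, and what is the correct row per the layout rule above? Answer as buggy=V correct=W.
`(lane % 4) + 8*((i/2) % 2)`[14,2]->10
lane 14: g=3 (14/4), t=2 (14%4)
i=2: r=3+8=11, c=2*2+0+0=4
row: 10 vs 11

buggy=10 correct=11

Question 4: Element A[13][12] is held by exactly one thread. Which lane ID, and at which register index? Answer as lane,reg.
22,6

r=13⇒gr=5,Rb=1  c=12⇒Cb=1,th=2,odd=0
L=5*4+2=22  i=1*4+1*2+0=6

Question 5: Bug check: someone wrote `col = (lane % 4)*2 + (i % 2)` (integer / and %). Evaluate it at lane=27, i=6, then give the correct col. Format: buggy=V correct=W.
buggy=6 correct=14

`(lane % 4)*2 + (i % 2)`[27,6]->6
L=27->gid=27>>2=6, tid=27&3=3
[6]->row 6+8=14  col 3·2+0+8=14
col: 6 vs 14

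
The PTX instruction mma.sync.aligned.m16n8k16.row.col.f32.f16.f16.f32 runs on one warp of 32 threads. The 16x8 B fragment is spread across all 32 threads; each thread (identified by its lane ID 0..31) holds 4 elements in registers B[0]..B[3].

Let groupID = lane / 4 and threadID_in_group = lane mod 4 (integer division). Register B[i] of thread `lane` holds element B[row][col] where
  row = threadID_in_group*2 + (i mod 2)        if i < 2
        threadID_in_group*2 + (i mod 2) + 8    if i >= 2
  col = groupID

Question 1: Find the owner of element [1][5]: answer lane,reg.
c:5=>grp=5  r:1=>rB=0,tig=0,lo=1
L=5*4+0=20  i=0*2+1=1

20,1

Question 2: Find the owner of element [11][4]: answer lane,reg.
c=4⇒gr=4  r=11⇒Rb=1,th=1,odd=1
L=4*4+1=17  i=1*2+1=3

17,3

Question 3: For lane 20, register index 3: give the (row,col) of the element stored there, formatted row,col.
9,5

lane 20: g=5 (20/4), t=0 (20%4)
i=3: r=0*2+1+8=9, c=g=5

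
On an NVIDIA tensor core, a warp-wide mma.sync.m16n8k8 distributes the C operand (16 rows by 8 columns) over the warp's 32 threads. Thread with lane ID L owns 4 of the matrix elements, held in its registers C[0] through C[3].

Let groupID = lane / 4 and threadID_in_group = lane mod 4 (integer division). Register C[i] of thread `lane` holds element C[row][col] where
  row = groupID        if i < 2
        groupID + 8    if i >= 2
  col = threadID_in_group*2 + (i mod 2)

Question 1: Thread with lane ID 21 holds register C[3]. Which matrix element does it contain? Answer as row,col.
13,3

lane 21: gid=5 (21/4), tid=1 (21%4)
i=3: r=5+8=13, c=1*2+1=3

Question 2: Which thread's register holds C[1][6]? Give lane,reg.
7,0

r: 1->gid=1,r8=0  c: 6->tid=3,i&1=0
L=1*4+3=7  i=0*2+0=0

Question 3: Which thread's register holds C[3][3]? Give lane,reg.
13,1

r=3->g=3,rb=0  c=3->t=1,b0=1
L=3*4+1=13  i=0*2+1=1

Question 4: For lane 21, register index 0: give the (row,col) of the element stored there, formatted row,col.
lane 21: G=5 (21/4), T=1 (21%4)
i=0: r=5+0=5, c=1*2+0=2

5,2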